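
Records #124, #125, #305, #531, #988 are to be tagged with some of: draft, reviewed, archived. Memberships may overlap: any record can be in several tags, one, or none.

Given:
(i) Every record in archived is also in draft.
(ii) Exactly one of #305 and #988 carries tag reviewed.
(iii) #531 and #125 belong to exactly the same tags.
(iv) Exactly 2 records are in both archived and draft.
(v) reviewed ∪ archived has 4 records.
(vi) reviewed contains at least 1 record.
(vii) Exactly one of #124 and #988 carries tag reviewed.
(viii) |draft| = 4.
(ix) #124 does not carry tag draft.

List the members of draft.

draft = {#125, #305, #531, #988}

From (ix): #124 ∉ draft.
(i) contrapositive: #124 ∉ archived.
(viii): only 4 candidates remain for draft, so all are in.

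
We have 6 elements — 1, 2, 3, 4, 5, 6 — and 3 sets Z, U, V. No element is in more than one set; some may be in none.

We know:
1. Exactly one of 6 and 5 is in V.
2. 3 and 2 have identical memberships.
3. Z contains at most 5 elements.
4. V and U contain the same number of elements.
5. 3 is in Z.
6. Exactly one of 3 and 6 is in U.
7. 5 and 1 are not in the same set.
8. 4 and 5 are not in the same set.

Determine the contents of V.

V = {5}

From (5): 3 ∈ Z.
(2): 2 matches 3: 2 ∈ Z.
(6) (exactly one): 6 ∈ U.
(1) (exactly one): 5 ∈ V.
(7): 1 ∉ V.
(8): 4 ∉ V.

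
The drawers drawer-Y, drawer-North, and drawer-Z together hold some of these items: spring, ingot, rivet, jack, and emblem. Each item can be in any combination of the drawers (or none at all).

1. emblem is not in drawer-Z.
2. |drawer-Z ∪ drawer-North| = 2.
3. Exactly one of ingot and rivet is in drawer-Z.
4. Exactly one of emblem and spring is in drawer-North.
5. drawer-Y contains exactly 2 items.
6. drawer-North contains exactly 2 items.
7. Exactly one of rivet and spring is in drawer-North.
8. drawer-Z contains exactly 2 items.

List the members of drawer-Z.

From (1): emblem ∉ drawer-Z.
Suppose spring ∉ drawer-Z: no assignment then satisfies all the clues, so spring ∈ drawer-Z.

drawer-Z = {ingot, spring}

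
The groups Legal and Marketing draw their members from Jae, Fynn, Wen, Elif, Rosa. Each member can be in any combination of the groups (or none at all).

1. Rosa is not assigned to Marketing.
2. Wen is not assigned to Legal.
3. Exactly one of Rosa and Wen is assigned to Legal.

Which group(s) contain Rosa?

From (1): Rosa ∉ Marketing.
From (2): Wen ∉ Legal.
(3) (exactly one): Rosa ∈ Legal.

Rosa: Legal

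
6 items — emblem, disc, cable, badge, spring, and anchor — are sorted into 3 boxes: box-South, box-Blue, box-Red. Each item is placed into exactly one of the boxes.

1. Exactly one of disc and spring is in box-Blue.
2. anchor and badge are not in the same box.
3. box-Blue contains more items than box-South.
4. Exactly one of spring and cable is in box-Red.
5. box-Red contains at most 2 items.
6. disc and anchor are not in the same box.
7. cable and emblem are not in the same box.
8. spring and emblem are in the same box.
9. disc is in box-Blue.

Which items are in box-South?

box-South = {anchor}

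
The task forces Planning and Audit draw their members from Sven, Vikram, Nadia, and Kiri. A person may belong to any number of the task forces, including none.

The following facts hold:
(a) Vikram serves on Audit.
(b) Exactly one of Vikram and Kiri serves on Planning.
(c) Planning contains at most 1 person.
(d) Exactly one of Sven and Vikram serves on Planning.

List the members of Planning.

Planning = {Vikram}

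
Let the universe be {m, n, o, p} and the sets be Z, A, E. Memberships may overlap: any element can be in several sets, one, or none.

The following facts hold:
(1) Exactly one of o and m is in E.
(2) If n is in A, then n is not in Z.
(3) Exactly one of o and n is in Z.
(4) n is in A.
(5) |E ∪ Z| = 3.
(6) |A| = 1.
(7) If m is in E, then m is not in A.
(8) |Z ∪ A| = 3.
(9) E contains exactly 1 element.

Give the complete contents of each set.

Z = {o, p}; A = {n}; E = {m}

From (4): n ∈ A.
(2): n ∉ Z.
(3) (exactly one): o ∈ Z.
(6): A already has 1, so the rest are out.
Suppose m ∈ Z: no assignment then satisfies all the clues, so m ∉ Z.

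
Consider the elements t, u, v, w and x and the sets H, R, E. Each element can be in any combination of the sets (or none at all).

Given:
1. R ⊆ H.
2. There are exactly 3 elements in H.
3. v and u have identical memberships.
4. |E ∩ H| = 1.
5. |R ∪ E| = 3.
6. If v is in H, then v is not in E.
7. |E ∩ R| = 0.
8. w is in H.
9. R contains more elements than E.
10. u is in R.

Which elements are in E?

E = {w}

From (8): w ∈ H.
From (10): u ∈ R.
(1) with u ∈ R: u ∈ H.
(3): v matches u: v ∈ H.
(3): v matches u: v ∈ R.
(6): v ∉ E.
(2): H already has 3, so the rest are out.
(3): u matches v: u ∉ E.
(1) contrapositive: t ∉ R.
(1) contrapositive: x ∉ R.
Suppose t ∈ E: no assignment then satisfies all the clues, so t ∉ E.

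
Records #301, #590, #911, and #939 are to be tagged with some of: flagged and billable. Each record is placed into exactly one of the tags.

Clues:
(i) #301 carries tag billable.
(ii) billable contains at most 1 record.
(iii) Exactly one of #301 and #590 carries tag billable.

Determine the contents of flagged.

From (i): #301 ∈ billable.
(ii): billable already has 1, so the rest are out.
Only one tag left: #590 ∈ flagged.
Only one tag left: #911 ∈ flagged.
Only one tag left: #939 ∈ flagged.

flagged = {#590, #911, #939}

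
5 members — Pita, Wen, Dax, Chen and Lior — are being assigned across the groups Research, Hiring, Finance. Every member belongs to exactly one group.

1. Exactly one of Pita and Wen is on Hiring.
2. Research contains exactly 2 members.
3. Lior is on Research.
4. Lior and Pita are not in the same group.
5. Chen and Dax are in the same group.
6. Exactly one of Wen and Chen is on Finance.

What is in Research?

From (3): Lior ∈ Research.
(4): Pita ∉ Research.
Suppose Wen ∉ Research: no assignment then satisfies all the clues, so Wen ∈ Research.

Research = {Lior, Wen}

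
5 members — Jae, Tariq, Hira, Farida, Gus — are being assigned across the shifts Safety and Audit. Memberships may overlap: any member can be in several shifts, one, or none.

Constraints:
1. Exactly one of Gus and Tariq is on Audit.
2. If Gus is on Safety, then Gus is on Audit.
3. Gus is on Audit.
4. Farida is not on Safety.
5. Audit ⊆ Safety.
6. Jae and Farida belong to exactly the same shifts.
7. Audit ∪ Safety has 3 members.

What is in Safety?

Safety = {Gus, Hira, Tariq}

From (3): Gus ∈ Audit.
From (4): Farida ∉ Safety.
(1) (exactly one): Tariq ∉ Audit.
(5) contrapositive: Farida ∉ Audit.
(5) with Gus ∈ Audit: Gus ∈ Safety.
(6): Jae matches Farida: Jae ∉ Safety.
(6): Jae matches Farida: Jae ∉ Audit.
Suppose Tariq ∉ Safety: no assignment then satisfies all the clues, so Tariq ∈ Safety.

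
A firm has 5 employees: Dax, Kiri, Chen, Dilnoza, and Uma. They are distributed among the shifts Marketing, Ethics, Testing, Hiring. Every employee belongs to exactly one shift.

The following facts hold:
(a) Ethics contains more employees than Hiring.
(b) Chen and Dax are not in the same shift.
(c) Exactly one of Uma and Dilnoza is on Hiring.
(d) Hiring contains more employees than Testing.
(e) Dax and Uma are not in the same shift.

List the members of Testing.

Testing = {}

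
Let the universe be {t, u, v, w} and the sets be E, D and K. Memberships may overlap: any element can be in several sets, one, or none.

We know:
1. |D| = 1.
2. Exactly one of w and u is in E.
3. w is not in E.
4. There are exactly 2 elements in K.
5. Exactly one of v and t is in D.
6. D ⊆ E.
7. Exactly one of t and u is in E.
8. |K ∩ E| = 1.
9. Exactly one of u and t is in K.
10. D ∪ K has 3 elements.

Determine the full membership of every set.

E = {u, v}; D = {v}; K = {u, w}

From (3): w ∉ E.
(2) (exactly one): u ∈ E.
(6) contrapositive: w ∉ D.
(7) (exactly one): t ∉ E.
(6) contrapositive: t ∉ D.
(5) (exactly one): v ∈ D.
(6) with v ∈ D: v ∈ E.
(1): D already has 1, so the rest are out.
Suppose t ∈ K: no assignment then satisfies all the clues, so t ∉ K.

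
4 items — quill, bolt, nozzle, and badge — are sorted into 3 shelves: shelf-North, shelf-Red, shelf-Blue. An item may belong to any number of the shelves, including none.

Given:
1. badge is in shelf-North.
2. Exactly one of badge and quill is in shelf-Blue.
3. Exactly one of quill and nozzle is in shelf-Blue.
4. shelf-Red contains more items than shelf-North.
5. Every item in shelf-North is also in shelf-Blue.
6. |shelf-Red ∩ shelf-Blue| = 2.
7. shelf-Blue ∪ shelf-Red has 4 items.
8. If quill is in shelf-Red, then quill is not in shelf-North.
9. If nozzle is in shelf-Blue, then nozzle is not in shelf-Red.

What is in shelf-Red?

shelf-Red = {badge, bolt, quill}

From (1): badge ∈ shelf-North.
(5) with badge ∈ shelf-North: badge ∈ shelf-Blue.
(2) (exactly one): quill ∉ shelf-Blue.
(3) (exactly one): nozzle ∈ shelf-Blue.
(5) contrapositive: quill ∉ shelf-North.
(9): nozzle ∉ shelf-Red.
Suppose quill ∉ shelf-Red: no assignment then satisfies all the clues, so quill ∈ shelf-Red.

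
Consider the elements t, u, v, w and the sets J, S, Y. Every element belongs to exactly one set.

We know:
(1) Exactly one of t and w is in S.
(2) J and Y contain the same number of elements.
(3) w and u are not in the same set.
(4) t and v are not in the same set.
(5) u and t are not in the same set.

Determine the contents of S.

S = {v, w}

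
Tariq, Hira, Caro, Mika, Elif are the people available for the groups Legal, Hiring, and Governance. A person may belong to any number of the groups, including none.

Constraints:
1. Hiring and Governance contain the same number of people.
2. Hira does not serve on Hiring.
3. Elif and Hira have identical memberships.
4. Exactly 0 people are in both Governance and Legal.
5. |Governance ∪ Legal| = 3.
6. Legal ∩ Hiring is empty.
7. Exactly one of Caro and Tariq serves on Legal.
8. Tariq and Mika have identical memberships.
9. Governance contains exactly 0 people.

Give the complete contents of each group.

Legal = {Caro, Elif, Hira}; Hiring = {}; Governance = {}

From (2): Hira ∉ Hiring.
(3): Elif matches Hira: Elif ∉ Hiring.
(9): Governance already has 0, so the rest are out.
Suppose Tariq ∈ Legal: no assignment then satisfies all the clues, so Tariq ∉ Legal.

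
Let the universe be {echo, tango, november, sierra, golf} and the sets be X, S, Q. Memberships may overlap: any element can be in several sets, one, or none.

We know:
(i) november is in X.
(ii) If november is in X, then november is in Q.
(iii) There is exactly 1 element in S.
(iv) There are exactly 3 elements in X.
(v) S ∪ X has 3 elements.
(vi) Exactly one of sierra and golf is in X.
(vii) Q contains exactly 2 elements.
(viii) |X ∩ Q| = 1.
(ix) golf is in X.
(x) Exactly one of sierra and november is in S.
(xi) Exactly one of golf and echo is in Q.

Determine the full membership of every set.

X = {golf, november, tango}; S = {november}; Q = {echo, november}

From (i): november ∈ X.
From (ix): golf ∈ X.
(ii): november ∈ Q.
(vi) (exactly one): sierra ∉ X.
Suppose echo ∈ X: no assignment then satisfies all the clues, so echo ∉ X.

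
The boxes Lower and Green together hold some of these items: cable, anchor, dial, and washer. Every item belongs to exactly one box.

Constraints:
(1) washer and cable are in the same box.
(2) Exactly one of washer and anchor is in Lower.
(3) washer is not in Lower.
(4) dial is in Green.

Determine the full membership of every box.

Lower = {anchor}; Green = {cable, dial, washer}

From (3): washer ∉ Lower.
From (4): dial ∈ Green.
(1): cable matches washer: cable ∉ Lower.
(2) (exactly one): anchor ∈ Lower.
Only one box left: cable ∈ Green.
Only one box left: washer ∈ Green.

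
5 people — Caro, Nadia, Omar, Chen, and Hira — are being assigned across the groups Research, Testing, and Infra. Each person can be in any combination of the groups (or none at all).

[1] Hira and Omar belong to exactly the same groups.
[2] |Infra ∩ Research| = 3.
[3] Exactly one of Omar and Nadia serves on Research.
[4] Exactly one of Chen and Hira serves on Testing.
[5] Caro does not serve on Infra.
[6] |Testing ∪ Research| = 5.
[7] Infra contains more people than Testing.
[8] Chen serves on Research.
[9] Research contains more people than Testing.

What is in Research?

Research = {Caro, Chen, Hira, Omar}

From (5): Caro ∉ Infra.
From (8): Chen ∈ Research.
Suppose Caro ∉ Research: no assignment then satisfies all the clues, so Caro ∈ Research.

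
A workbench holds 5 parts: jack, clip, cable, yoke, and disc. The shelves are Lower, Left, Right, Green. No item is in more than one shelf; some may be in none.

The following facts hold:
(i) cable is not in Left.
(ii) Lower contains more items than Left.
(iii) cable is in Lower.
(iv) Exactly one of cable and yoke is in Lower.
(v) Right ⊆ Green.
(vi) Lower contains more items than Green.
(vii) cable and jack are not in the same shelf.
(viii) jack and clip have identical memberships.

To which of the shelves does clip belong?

clip: none

From (i): cable ∉ Left.
From (iii): cable ∈ Lower.
(iv) (exactly one): yoke ∉ Lower.
(vii): jack ∉ Lower.
(viii): clip matches jack: clip ∉ Lower.
Suppose clip ∈ Left: no assignment then satisfies all the clues, so clip ∉ Left.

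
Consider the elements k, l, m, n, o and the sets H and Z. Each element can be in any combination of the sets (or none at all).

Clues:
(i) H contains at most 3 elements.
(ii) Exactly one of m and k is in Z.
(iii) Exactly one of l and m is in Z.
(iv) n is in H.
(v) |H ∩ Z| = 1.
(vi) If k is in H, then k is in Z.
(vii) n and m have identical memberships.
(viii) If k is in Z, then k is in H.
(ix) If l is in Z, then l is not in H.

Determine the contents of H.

H = {k, m, n}

From (iv): n ∈ H.
(vii): m matches n: m ∈ H.
Suppose k ∉ H: no assignment then satisfies all the clues, so k ∈ H.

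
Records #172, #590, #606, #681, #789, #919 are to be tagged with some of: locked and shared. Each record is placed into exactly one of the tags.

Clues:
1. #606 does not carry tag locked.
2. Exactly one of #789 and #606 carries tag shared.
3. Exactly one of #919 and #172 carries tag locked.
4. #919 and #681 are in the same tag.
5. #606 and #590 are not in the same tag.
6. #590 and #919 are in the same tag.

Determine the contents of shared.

From (1): #606 ∉ locked.
Only one tag left: #606 ∈ shared.
(2) (exactly one): #789 ∉ shared.
(5): #590 ∉ shared.
(6): #919 matches #590: #919 ∉ shared.
Only one tag left: #590 ∈ locked.
Only one tag left: #789 ∈ locked.
Only one tag left: #919 ∈ locked.
(3) (exactly one): #172 ∉ locked.
(4): #681 matches #919: #681 ∈ locked.
Only one tag left: #172 ∈ shared.

shared = {#172, #606}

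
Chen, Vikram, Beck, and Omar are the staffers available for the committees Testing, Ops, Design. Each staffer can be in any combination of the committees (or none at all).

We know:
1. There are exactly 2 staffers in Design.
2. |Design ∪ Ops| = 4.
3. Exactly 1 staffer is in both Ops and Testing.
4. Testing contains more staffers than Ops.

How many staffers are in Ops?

2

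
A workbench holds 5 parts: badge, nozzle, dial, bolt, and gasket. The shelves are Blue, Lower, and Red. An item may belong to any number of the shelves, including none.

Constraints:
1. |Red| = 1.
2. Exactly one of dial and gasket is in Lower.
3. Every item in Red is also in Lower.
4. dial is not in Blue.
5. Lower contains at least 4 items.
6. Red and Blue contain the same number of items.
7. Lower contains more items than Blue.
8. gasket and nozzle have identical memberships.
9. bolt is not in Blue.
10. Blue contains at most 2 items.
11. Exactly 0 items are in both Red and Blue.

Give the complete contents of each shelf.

Blue = {badge}; Lower = {badge, bolt, gasket, nozzle}; Red = {bolt}

From (4): dial ∉ Blue.
From (9): bolt ∉ Blue.
Suppose badge ∉ Blue: no assignment then satisfies all the clues, so badge ∈ Blue.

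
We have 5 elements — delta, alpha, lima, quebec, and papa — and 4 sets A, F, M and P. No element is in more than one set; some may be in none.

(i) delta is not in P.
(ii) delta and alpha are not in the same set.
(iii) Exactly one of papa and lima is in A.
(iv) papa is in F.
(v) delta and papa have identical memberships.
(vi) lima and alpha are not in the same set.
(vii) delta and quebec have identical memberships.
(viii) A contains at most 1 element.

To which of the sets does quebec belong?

From (i): delta ∉ P.
From (iv): papa ∈ F.
(iii) (exactly one): lima ∈ A.
(v): delta matches papa: delta ∉ A.
(v): delta matches papa: delta ∈ F.
(vi): alpha ∉ A.
(vii): quebec matches delta: quebec ∉ A.
(vii): quebec matches delta: quebec ∈ F.
(ii): alpha ∉ F.

quebec: F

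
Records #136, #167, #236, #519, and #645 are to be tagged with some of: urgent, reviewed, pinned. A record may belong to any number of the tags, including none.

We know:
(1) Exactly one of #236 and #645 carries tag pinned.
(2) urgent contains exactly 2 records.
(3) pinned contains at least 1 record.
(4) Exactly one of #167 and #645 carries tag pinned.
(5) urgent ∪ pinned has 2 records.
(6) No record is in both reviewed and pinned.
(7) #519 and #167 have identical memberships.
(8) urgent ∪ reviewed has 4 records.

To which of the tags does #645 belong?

#645: pinned, urgent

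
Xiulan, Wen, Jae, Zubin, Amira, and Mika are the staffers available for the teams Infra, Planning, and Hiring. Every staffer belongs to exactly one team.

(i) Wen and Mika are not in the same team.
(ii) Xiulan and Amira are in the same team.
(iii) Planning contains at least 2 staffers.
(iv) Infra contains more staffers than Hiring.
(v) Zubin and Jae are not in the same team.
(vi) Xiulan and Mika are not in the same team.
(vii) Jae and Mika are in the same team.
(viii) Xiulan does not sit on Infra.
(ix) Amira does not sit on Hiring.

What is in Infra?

Infra = {Jae, Mika}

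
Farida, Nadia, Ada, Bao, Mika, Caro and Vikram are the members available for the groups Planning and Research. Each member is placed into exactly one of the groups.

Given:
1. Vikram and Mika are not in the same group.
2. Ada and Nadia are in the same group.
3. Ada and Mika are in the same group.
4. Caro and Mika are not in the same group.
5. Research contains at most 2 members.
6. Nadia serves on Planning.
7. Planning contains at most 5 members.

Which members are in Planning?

Planning = {Ada, Bao, Farida, Mika, Nadia}

From (6): Nadia ∈ Planning.
(2): Ada matches Nadia: Ada ∈ Planning.
(3): Mika matches Ada: Mika ∈ Planning.
(4): Caro ∉ Planning.
Only one group left: Caro ∈ Research.
(1): Vikram ∉ Planning.
Only one group left: Vikram ∈ Research.
(5): Research already has 2, so the rest are out.
Only one group left: Farida ∈ Planning.
Only one group left: Bao ∈ Planning.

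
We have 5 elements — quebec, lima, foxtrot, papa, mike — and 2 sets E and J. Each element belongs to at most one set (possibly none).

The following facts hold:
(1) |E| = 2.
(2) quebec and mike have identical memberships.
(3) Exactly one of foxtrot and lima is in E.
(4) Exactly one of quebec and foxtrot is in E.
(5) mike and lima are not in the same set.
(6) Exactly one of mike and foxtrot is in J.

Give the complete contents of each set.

E = {foxtrot, papa}; J = {mike, quebec}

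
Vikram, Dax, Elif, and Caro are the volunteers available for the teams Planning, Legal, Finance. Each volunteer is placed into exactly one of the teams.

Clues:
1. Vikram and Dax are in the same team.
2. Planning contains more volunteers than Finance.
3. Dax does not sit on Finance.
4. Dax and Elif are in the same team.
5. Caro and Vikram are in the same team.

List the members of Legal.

Legal = {}

From (3): Dax ∉ Finance.
(1): Vikram matches Dax: Vikram ∉ Finance.
(4): Elif matches Dax: Elif ∉ Finance.
(5): Caro matches Vikram: Caro ∉ Finance.
Suppose Vikram ∈ Legal: no assignment then satisfies all the clues, so Vikram ∉ Legal.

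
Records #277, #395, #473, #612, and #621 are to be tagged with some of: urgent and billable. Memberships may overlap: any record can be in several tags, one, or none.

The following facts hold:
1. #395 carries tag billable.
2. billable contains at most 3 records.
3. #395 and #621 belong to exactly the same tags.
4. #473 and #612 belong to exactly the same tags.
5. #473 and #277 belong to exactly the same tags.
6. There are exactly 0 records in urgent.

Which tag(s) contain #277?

From (1): #395 ∈ billable.
(3): #621 matches #395: #621 ∈ billable.
(6): urgent already has 0, so the rest are out.
Suppose #277 ∈ billable: no assignment then satisfies all the clues, so #277 ∉ billable.

#277: none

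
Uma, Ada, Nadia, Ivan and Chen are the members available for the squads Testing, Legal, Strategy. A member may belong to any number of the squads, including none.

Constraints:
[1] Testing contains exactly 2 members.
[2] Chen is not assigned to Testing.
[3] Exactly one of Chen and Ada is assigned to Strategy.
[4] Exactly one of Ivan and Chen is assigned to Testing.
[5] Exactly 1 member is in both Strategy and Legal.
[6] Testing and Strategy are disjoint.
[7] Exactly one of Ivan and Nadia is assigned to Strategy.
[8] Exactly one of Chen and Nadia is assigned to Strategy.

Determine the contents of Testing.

From (2): Chen ∉ Testing.
(4) (exactly one): Ivan ∈ Testing.
(6) (disjoint): Ivan ∉ Strategy.
(7) (exactly one): Nadia ∈ Strategy.
(8) (exactly one): Chen ∉ Strategy.
(3) (exactly one): Ada ∈ Strategy.
(6) (disjoint): Ada ∉ Testing.
(6) (disjoint): Nadia ∉ Testing.
(1): only 2 candidates remain for Testing, so all are in.
(6) (disjoint): Uma ∉ Strategy.

Testing = {Ivan, Uma}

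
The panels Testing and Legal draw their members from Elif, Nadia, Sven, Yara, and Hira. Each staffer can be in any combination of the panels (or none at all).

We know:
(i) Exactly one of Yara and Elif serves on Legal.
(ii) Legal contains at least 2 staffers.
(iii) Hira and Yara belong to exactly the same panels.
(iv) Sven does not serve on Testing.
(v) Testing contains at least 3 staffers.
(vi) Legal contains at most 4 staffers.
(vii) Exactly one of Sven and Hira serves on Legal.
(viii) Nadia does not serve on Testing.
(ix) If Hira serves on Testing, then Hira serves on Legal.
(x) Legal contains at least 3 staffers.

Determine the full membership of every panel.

From (iv): Sven ∉ Testing.
From (viii): Nadia ∉ Testing.
(v): only 3 candidates remain for Testing, so all are in.
(ix): Hira ∈ Legal.
(iii): Yara matches Hira: Yara ∈ Legal.
(vii) (exactly one): Sven ∉ Legal.
(i) (exactly one): Elif ∉ Legal.
(x): only 3 candidates remain for Legal, so all are in.

Testing = {Elif, Hira, Yara}; Legal = {Hira, Nadia, Yara}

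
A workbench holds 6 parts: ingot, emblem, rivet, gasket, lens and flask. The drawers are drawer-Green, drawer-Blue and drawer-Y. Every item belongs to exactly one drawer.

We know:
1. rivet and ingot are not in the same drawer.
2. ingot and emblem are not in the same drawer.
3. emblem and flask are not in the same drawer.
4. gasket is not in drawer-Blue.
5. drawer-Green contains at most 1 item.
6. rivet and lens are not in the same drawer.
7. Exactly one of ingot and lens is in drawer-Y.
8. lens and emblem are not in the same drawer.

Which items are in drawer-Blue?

drawer-Blue = {emblem, rivet}

From (4): gasket ∉ drawer-Blue.
Suppose ingot ∈ drawer-Blue: no assignment then satisfies all the clues, so ingot ∉ drawer-Blue.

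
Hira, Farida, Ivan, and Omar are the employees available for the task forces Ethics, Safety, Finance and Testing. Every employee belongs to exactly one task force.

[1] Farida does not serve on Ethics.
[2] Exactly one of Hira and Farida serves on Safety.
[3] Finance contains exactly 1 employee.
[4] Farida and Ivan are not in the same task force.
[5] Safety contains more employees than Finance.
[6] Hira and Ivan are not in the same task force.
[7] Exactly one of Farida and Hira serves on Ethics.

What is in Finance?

Finance = {Ivan}

From (1): Farida ∉ Ethics.
(7) (exactly one): Hira ∈ Ethics.
(2) (exactly one): Farida ∈ Safety.
(4): Ivan ∉ Safety.
(6): Ivan ∉ Ethics.
Suppose Ivan ∉ Finance: no assignment then satisfies all the clues, so Ivan ∈ Finance.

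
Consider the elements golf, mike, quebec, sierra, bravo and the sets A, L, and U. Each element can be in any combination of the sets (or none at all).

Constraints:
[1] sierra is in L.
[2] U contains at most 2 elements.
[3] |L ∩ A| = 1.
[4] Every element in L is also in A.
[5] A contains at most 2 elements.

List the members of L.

From (1): sierra ∈ L.
(4) with sierra ∈ L: sierra ∈ A.
Suppose golf ∈ L: no assignment then satisfies all the clues, so golf ∉ L.

L = {sierra}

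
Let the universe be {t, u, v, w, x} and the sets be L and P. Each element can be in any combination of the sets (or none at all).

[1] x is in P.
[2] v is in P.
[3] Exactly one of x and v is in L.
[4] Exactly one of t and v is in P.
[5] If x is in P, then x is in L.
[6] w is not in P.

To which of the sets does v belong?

v: P

From (1): x ∈ P.
From (2): v ∈ P.
From (6): w ∉ P.
(4) (exactly one): t ∉ P.
(5): x ∈ L.
(3) (exactly one): v ∉ L.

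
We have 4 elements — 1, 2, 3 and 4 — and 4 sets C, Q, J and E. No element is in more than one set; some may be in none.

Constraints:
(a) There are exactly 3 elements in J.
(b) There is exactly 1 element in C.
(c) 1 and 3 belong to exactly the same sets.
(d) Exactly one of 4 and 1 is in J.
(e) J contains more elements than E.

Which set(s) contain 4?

4: C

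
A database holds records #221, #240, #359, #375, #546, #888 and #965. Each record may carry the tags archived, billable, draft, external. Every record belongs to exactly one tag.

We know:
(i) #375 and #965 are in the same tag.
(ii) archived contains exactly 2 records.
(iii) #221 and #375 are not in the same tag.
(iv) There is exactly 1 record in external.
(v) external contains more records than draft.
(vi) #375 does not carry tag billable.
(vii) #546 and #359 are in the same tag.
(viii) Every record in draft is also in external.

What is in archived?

archived = {#375, #965}

From (vi): #375 ∉ billable.
(i): #965 matches #375: #965 ∉ billable.
Suppose #221 ∈ archived: no assignment then satisfies all the clues, so #221 ∉ archived.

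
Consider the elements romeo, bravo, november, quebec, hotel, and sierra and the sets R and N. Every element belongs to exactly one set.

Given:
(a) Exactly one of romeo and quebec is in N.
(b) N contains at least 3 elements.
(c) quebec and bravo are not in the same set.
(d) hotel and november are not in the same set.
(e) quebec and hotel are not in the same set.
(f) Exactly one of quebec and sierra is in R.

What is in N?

N = {bravo, hotel, romeo, sierra}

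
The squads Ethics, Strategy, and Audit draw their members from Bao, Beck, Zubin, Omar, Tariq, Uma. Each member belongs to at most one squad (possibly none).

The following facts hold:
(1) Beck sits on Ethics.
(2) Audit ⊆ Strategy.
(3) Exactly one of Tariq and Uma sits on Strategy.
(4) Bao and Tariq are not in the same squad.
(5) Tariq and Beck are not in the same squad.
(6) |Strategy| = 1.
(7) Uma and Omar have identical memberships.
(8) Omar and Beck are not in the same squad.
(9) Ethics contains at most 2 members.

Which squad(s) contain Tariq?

From (1): Beck ∈ Ethics.
(5): Tariq ∉ Ethics.
(8): Omar ∉ Ethics.
(7): Uma matches Omar: Uma ∉ Ethics.
Suppose Tariq ∉ Strategy: no assignment then satisfies all the clues, so Tariq ∈ Strategy.

Tariq: Strategy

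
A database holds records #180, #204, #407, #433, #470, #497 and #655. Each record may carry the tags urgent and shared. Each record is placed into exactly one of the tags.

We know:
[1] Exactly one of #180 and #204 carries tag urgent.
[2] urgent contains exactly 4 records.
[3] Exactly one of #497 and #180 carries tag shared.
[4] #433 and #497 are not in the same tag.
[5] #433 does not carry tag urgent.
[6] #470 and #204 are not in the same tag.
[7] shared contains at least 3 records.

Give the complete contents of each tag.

From (5): #433 ∉ urgent.
Only one tag left: #433 ∈ shared.
(4): #497 ∉ shared.
Only one tag left: #497 ∈ urgent.
(3) (exactly one): #180 ∈ shared.
(1) (exactly one): #204 ∈ urgent.
(6): #470 ∉ urgent.
Only one tag left: #470 ∈ shared.
(2): only 4 candidates remain for urgent, so all are in.

urgent = {#204, #407, #497, #655}; shared = {#180, #433, #470}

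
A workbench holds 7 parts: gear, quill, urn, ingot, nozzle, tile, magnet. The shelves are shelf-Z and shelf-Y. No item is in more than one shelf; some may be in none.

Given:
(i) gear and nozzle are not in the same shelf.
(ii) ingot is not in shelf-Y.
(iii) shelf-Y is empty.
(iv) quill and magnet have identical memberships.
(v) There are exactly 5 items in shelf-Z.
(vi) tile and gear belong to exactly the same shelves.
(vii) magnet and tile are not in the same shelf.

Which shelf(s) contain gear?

From (ii): ingot ∉ shelf-Y.
(iii): shelf-Y already has 0, so the rest are out.
Suppose gear ∈ shelf-Z: no assignment then satisfies all the clues, so gear ∉ shelf-Z.

gear: none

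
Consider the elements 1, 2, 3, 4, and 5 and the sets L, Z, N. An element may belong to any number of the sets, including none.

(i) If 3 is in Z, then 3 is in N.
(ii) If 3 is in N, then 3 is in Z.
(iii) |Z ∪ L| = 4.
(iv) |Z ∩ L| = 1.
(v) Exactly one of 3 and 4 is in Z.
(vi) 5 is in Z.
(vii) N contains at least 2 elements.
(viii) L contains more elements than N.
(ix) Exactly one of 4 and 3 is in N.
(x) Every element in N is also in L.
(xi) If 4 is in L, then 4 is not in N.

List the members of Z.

Z = {3, 5}

From (vi): 5 ∈ Z.
Suppose 1 ∈ Z: no assignment then satisfies all the clues, so 1 ∉ Z.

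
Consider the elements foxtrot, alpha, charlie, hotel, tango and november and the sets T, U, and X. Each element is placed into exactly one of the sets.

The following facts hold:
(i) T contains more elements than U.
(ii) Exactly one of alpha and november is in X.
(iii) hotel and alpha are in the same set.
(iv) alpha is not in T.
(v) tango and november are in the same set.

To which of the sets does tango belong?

tango: T

From (iv): alpha ∉ T.
(iii): hotel matches alpha: hotel ∉ T.
Suppose tango ∉ T: no assignment then satisfies all the clues, so tango ∈ T.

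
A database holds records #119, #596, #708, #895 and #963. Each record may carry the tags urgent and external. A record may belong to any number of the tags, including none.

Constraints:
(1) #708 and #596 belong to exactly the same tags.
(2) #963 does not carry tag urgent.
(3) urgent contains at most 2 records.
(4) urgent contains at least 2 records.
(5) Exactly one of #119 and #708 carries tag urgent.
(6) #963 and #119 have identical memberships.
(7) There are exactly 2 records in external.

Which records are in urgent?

From (2): #963 ∉ urgent.
(6): #119 matches #963: #119 ∉ urgent.
(5) (exactly one): #708 ∈ urgent.
(1): #596 matches #708: #596 ∈ urgent.
(3): urgent already has 2, so the rest are out.

urgent = {#596, #708}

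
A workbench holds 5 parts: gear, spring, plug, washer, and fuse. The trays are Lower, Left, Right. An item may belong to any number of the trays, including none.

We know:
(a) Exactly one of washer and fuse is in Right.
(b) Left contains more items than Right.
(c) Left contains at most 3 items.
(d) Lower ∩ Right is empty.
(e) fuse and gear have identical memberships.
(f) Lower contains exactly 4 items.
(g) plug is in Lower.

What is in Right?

Right = {washer}

From (g): plug ∈ Lower.
(d) (disjoint): plug ∉ Right.
Suppose gear ∈ Right: no assignment then satisfies all the clues, so gear ∉ Right.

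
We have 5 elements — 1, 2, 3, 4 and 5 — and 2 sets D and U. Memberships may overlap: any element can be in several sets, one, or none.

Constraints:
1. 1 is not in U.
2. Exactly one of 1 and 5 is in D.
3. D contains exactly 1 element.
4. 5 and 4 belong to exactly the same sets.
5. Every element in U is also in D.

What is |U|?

0

From (1): 1 ∉ U.
Suppose 1 ∉ D: no assignment then satisfies all the clues, so 1 ∈ D.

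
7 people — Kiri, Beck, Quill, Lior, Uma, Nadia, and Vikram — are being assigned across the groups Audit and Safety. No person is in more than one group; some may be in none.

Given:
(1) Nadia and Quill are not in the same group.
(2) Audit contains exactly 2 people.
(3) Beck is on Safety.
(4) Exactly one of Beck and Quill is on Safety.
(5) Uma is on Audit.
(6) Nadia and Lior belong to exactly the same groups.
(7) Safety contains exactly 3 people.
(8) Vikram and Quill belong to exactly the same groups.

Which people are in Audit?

Audit = {Kiri, Uma}

From (3): Beck ∈ Safety.
From (5): Uma ∈ Audit.
(4) (exactly one): Quill ∉ Safety.
(8): Vikram matches Quill: Vikram ∉ Safety.
Suppose Kiri ∉ Audit: no assignment then satisfies all the clues, so Kiri ∈ Audit.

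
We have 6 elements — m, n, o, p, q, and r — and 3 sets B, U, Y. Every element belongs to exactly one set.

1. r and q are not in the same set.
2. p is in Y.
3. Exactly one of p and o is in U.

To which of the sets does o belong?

From (2): p ∈ Y.
(3) (exactly one): o ∈ U.

o: U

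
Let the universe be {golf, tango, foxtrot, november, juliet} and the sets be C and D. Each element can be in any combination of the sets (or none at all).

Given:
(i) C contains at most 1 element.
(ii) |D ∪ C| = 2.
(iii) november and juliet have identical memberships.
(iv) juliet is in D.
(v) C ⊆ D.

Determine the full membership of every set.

From (iv): juliet ∈ D.
(iii): november matches juliet: november ∈ D.
Suppose golf ∈ C: no assignment then satisfies all the clues, so golf ∉ C.

C = {}; D = {juliet, november}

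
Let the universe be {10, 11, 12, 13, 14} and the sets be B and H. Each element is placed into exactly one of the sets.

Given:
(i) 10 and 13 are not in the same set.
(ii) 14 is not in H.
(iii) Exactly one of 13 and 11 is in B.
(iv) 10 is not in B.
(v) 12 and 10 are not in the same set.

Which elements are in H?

H = {10, 11}

From (ii): 14 ∉ H.
From (iv): 10 ∉ B.
Only one set left: 10 ∈ H.
Only one set left: 14 ∈ B.
(i): 13 ∉ H.
(v): 12 ∉ H.
Only one set left: 12 ∈ B.
Only one set left: 13 ∈ B.
(iii) (exactly one): 11 ∉ B.
Only one set left: 11 ∈ H.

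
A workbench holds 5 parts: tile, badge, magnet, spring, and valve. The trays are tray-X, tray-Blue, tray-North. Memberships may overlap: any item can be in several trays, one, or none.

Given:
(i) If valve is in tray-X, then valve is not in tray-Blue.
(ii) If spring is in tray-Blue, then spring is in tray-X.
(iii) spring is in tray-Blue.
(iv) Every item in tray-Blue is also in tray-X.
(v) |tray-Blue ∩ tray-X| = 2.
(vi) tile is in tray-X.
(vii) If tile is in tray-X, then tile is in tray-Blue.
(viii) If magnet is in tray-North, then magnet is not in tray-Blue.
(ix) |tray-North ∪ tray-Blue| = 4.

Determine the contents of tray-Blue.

tray-Blue = {spring, tile}

From (iii): spring ∈ tray-Blue.
From (vi): tile ∈ tray-X.
(ii): spring ∈ tray-X.
(vii): tile ∈ tray-Blue.
Suppose badge ∈ tray-Blue: no assignment then satisfies all the clues, so badge ∉ tray-Blue.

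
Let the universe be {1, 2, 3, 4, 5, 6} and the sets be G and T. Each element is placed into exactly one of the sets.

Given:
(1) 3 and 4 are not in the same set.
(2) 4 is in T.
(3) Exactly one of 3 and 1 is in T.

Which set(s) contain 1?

1: T

From (2): 4 ∈ T.
(1): 3 ∉ T.
(3) (exactly one): 1 ∈ T.
Only one set left: 3 ∈ G.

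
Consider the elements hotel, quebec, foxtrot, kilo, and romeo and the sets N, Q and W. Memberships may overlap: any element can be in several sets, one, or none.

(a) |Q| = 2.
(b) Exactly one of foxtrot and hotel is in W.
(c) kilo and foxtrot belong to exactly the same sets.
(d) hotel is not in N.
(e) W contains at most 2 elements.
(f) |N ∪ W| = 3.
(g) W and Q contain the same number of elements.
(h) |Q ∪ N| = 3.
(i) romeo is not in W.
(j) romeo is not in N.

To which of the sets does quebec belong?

quebec: N

From (d): hotel ∉ N.
From (i): romeo ∉ W.
From (j): romeo ∉ N.
Suppose quebec ∉ N: no assignment then satisfies all the clues, so quebec ∈ N.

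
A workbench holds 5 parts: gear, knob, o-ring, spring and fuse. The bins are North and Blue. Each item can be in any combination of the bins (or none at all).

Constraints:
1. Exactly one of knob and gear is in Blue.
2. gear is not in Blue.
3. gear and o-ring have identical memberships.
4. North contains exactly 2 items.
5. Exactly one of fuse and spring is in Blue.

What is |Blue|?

2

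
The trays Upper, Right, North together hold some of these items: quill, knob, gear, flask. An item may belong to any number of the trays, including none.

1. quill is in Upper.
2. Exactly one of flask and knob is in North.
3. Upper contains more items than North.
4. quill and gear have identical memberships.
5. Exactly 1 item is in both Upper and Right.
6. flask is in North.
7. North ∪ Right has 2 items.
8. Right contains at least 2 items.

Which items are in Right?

Right = {flask, knob}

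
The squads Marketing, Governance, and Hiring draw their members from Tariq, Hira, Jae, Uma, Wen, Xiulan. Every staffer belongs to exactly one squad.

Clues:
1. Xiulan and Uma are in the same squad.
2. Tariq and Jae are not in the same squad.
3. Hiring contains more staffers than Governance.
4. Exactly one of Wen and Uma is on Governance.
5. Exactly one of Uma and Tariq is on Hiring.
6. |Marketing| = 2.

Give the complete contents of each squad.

Marketing = {Hira, Tariq}; Governance = {Wen}; Hiring = {Jae, Uma, Xiulan}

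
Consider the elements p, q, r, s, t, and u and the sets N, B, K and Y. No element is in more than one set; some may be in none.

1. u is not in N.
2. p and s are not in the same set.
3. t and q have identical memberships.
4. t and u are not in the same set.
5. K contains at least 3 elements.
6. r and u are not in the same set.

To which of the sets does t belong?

From (1): u ∉ N.
Suppose t ∈ N: no assignment then satisfies all the clues, so t ∉ N.

t: K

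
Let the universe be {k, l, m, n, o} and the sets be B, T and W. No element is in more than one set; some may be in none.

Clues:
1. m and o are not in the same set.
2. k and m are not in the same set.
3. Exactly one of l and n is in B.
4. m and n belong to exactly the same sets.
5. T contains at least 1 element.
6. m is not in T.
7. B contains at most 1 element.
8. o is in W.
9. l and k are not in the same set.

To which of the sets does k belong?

k: T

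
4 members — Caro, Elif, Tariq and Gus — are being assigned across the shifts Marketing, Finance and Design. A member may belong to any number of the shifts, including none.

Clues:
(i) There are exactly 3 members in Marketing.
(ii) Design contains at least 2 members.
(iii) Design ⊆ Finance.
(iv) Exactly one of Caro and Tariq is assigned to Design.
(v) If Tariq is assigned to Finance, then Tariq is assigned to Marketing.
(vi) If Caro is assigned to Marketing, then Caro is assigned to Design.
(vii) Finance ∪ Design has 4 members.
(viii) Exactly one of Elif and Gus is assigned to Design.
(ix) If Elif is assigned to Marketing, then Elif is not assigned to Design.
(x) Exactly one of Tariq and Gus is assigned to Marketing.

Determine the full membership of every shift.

Marketing = {Caro, Elif, Tariq}; Finance = {Caro, Elif, Gus, Tariq}; Design = {Caro, Gus}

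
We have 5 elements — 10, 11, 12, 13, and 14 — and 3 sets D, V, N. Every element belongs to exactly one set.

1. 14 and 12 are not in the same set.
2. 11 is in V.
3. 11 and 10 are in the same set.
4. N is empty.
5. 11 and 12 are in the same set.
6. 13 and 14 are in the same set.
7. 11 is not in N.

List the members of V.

From (2): 11 ∈ V.
(3): 10 matches 11: 10 ∉ D.
(3): 10 matches 11: 10 ∈ V.
(4): N already has 0, so the rest are out.
(5): 12 matches 11: 12 ∉ D.
(5): 12 matches 11: 12 ∈ V.
(1): 14 ∉ V.
(6): 13 matches 14: 13 ∉ V.
Only one set left: 13 ∈ D.
Only one set left: 14 ∈ D.

V = {10, 11, 12}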